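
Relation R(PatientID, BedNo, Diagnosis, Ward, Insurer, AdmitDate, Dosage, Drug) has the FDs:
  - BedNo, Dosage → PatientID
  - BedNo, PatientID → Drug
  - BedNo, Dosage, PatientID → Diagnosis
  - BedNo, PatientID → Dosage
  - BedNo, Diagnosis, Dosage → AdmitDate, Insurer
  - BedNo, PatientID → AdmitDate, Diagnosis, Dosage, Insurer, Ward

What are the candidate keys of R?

{BedNo, Dosage}, {BedNo, PatientID}

Attributes never on any right-hand side: {BedNo} — every candidate key must contain it.
{BedNo, Dosage}⁺ = {AdmitDate, BedNo, Diagnosis, Dosage, Drug, Insurer, PatientID, Ward} — all of the relation — so {BedNo, Dosage} is a candidate key.
{BedNo, PatientID}⁺ = {AdmitDate, BedNo, Diagnosis, Dosage, Drug, Insurer, PatientID, Ward} — all of the relation — so {BedNo, PatientID} is a candidate key.
Any other superkey properly contains one of these, so there are no further candidate keys.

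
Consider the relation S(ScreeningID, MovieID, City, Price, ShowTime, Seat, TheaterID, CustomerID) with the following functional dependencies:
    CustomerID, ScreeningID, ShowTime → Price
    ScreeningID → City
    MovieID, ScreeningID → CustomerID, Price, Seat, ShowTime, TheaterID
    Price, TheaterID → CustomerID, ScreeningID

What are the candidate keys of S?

{MovieID, Price, TheaterID}, {MovieID, ScreeningID}

No FD produces {MovieID}, so it must be in every candidate key.
{MovieID, ScreeningID}⁺ = {City, CustomerID, MovieID, Price, ScreeningID, Seat, ShowTime, TheaterID} — all of the relation — so {MovieID, ScreeningID} is a candidate key.
{MovieID, Price, TheaterID}⁺ = {City, CustomerID, MovieID, Price, ScreeningID, Seat, ShowTime, TheaterID} — all of the relation — so {MovieID, Price, TheaterID} is a candidate key.
Any other superkey properly contains one of these, so there are no further candidate keys.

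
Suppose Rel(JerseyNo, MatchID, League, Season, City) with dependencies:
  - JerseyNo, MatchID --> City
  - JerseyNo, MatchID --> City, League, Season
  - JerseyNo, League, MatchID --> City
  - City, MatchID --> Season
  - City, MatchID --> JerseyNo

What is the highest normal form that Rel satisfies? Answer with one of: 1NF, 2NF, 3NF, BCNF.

BCNF

Candidate keys: {City, MatchID}, {JerseyNo, MatchID}. Prime attributes: {City, JerseyNo, MatchID}.
Each dependency's left side is a superkey — BCNF holds.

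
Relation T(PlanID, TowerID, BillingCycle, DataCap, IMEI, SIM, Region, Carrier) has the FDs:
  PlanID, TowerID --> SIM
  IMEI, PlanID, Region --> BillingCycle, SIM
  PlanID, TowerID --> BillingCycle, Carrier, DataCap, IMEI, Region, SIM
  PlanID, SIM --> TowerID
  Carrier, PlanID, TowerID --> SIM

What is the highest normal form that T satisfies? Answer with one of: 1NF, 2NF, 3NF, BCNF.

Candidate keys: {IMEI, PlanID, Region}, {PlanID, SIM}, {PlanID, TowerID}. Prime attributes: {IMEI, PlanID, Region, SIM, TowerID}.
Each dependency's left side is a superkey — BCNF holds.

BCNF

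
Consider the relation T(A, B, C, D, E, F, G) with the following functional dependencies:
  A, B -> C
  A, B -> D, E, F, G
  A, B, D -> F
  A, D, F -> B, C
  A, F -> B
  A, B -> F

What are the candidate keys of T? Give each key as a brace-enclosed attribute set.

Attributes never on any right-hand side: {A} — every candidate key must contain it.
Closure of {A, B} is {A, B, C, D, E, F, G}, the whole schema; {A, B} is a candidate key.
Closure of {A, F} is {A, B, C, D, E, F, G}, the whole schema; {A, F} is a candidate key.
These are minimal and exhaustive — every other superkey contains one of them.

{A, B}, {A, F}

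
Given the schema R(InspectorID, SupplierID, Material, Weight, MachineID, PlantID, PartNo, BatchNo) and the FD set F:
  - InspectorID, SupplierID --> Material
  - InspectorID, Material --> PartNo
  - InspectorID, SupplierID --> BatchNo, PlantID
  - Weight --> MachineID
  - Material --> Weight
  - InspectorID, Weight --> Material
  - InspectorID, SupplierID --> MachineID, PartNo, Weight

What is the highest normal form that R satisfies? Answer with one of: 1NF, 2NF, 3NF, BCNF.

Candidate key: {InspectorID, SupplierID}. Prime attributes: {InspectorID, SupplierID}.
InspectorID, Material --> PartNo: {InspectorID, Material}⁺ = {InspectorID, MachineID, Material, PartNo, Weight}, which is not all of the attributes, so the left side is not a superkey — BCNF is violated.
Because {PartNo} is non-prime and the left side of InspectorID, Material --> PartNo is not a superkey, the relation is not in 3NF.
No non-prime attribute depends on a proper subset of any candidate key, so 2NF holds.

2NF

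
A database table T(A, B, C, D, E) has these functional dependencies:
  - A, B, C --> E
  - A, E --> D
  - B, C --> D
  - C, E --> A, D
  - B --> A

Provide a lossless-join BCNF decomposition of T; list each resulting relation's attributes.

{A, C, E}; {A, D, E}; {B, C, E}

Candidate key of the original relation: {B, C}.
{A, B, C, D, E}: {A, E} determines {A, D, E} here but is not a superkey — split on A, E --> D, giving {A, D, E} and {A, B, C, E}.
{A, D, E}: every determinant is a superkey — BCNF.
{A, B, C, E}: {C, E} determines {A, C, E} here but is not a superkey — split on C, E --> A, giving {A, C, E} and {B, C, E}.
{A, C, E}: every determinant is a superkey — BCNF.
{B, C, E}: every determinant is a superkey — BCNF.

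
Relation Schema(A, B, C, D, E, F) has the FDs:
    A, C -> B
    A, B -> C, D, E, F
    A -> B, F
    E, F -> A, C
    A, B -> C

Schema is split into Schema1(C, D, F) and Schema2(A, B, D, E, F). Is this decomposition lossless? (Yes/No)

Common attributes: {D, F}; their closure is {D, F}.
Schema1 ⊄ {D, F} and Schema2 ⊄ {D, F}, so the split is lossy.

No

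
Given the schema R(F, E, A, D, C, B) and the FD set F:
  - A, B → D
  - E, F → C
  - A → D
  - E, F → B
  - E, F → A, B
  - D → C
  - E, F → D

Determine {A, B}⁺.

Start with {A, B}.
A, B → D applies; add {D} → now {A, B, D}.
D → C applies; add {C} → now {A, B, C, D}.
No further FD applies.

{A, B, C, D}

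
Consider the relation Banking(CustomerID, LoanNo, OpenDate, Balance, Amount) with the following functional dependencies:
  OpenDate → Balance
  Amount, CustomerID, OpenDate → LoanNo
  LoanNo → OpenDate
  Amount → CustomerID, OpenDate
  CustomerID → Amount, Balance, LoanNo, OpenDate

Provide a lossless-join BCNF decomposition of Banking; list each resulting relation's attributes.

{Amount, CustomerID, LoanNo}; {Balance, OpenDate}; {LoanNo, OpenDate}

Candidate keys of the original relation: {Amount}, {CustomerID}.
In {Amount, Balance, CustomerID, LoanNo, OpenDate}, {OpenDate} is not a superkey ({OpenDate}⁺ restricted to this set is {Balance, OpenDate}), so split on OpenDate → Balance into {Balance, OpenDate} and {Amount, CustomerID, LoanNo, OpenDate}.
{Balance, OpenDate}: every determinant is a superkey — BCNF.
In {Amount, CustomerID, LoanNo, OpenDate}, {LoanNo} is not a superkey ({LoanNo}⁺ restricted to this set is {LoanNo, OpenDate}), so split on LoanNo → OpenDate into {LoanNo, OpenDate} and {Amount, CustomerID, LoanNo}.
{LoanNo, OpenDate}: every determinant is a superkey — BCNF.
{Amount, CustomerID, LoanNo}: every determinant is a superkey — BCNF.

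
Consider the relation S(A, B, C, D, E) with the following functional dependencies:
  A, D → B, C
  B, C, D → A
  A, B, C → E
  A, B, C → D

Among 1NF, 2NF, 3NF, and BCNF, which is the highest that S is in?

BCNF

Candidate keys: {A, B, C}, {A, D}, {B, C, D}. Prime attributes: {A, B, C, D}.
The left-hand side of every FD is a superkey, so BCNF is satisfied.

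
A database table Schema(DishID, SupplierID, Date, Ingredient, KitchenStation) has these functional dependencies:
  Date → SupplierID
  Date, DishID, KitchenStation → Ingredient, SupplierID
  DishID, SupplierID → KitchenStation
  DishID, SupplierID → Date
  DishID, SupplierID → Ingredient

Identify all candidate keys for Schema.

{Date, DishID}, {DishID, SupplierID}

{DishID} never appears on the right of any FD, so every key must include it.
Closure of {Date, DishID} is {Date, DishID, Ingredient, KitchenStation, SupplierID}, the whole schema; {Date, DishID} is a candidate key.
Closure of {DishID, SupplierID} is {Date, DishID, Ingredient, KitchenStation, SupplierID}, the whole schema; {DishID, SupplierID} is a candidate key.
These are minimal and exhaustive — every other superkey contains one of them.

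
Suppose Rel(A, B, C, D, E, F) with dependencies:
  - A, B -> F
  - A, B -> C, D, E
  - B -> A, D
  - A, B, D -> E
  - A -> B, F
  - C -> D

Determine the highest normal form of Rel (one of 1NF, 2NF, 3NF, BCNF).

2NF

Candidate keys: {A}, {B}. Prime attributes: {A, B}.
For C -> D we have {C}⁺ = {C, D}; {C} is not a superkey, so BCNF fails.
C -> D has non-prime {D} on the right and a non-superkey on the left, so 3NF fails.
With only single-attribute keys there can be no partial dependency, so 2NF holds.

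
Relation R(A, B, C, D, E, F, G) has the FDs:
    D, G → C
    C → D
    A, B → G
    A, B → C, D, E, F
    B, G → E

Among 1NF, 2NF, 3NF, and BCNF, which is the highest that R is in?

2NF

Candidate key: {A, B}. Prime attributes: {A, B}.
For D, G → C we have {D, G}⁺ = {C, D, G}; {D, G} is not a superkey, so BCNF fails.
Because {C} is non-prime and the left side of D, G → C is not a superkey, the relation is not in 3NF.
Checking every proper subset of each key, none determines a non-prime attribute — 2NF is satisfied.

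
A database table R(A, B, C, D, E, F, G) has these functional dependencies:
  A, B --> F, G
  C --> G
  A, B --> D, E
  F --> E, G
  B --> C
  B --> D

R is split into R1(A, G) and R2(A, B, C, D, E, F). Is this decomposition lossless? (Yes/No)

No

The shared attributes are {A} and {A}⁺ = {A}.
The closure covers neither R1 nor R2 entirely; the join is not lossless.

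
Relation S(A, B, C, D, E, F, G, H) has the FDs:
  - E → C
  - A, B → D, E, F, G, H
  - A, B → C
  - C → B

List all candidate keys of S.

{A, B}, {A, C}, {A, E}

No FD produces {A}, so it must be in every candidate key.
{A, B}⁺ = {A, B, C, D, E, F, G, H}, which is every attribute, so {A, B} is a candidate key.
{A, C}⁺ = {A, B, C, D, E, F, G, H}, which is every attribute, so {A, C} is a candidate key.
{A, E}⁺ = {A, B, C, D, E, F, G, H}, which is every attribute, so {A, E} is a candidate key.
No proper subset of any of these is a key, and no other minimal superkey exists.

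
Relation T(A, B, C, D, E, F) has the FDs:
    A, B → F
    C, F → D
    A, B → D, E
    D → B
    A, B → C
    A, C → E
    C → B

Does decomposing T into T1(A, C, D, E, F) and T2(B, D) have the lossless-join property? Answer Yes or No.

T1 ∩ T2 = {D}; its closure under F is {B, D}.
T2 is contained in that closure, so T1 ∩ T2 → T2 holds and the join is lossless.

Yes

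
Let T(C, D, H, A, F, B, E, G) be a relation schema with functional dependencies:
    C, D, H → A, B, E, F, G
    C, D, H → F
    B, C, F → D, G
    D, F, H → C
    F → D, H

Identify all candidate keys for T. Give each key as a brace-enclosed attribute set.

{C, D, H}, {F}

{F}⁺ = {A, B, C, D, E, F, G, H} — all of the relation — so {F} is a candidate key.
{C, D, H}⁺ = {A, B, C, D, E, F, G, H} — all of the relation — so {C, D, H} is a candidate key.
No proper subset of any of these is a key, and no other minimal superkey exists.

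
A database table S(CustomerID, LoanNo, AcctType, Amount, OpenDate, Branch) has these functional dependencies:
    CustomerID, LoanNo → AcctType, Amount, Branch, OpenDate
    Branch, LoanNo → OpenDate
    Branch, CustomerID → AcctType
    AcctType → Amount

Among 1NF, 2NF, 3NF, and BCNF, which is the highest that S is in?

2NF

Candidate key: {CustomerID, LoanNo}. Prime attributes: {CustomerID, LoanNo}.
Branch, LoanNo → OpenDate: {Branch, LoanNo}⁺ = {Branch, LoanNo, OpenDate}, which is not all of the attributes, so the left side is not a superkey — BCNF is violated.
Because {OpenDate} is non-prime and the left side of Branch, LoanNo → OpenDate is not a superkey, the relation is not in 3NF.
Checking every proper subset of each key, none determines a non-prime attribute — 2NF is satisfied.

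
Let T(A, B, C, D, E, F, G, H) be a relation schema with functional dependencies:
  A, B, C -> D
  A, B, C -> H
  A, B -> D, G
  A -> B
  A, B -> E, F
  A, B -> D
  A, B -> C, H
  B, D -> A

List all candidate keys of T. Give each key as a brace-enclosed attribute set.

{A}⁺ = {A, B, C, D, E, F, G, H} — all of the relation — so {A} is a candidate key.
{B, D}⁺ = {A, B, C, D, E, F, G, H} — all of the relation — so {B, D} is a candidate key.
No proper subset of any of these is a key, and no other minimal superkey exists.

{A}, {B, D}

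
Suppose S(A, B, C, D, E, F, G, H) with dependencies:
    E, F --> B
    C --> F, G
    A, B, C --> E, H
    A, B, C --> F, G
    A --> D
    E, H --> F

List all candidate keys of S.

{A, B, C}, {A, C, E}

Attributes never on any right-hand side: {A, C} — every candidate key must contain all of them.
{A, B, C}⁺ = {A, B, C, D, E, F, G, H}, which is every attribute, so {A, B, C} is a candidate key.
{A, C, E}⁺ = {A, B, C, D, E, F, G, H}, which is every attribute, so {A, C, E} is a candidate key.
Any other superkey properly contains one of these, so there are no further candidate keys.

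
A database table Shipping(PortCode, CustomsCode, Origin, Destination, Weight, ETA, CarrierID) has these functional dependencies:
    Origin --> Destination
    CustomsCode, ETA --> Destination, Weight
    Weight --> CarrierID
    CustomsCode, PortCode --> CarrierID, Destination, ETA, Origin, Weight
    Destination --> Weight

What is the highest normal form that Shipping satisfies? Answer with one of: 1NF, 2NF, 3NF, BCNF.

2NF

Candidate key: {CustomsCode, PortCode}. Prime attributes: {CustomsCode, PortCode}.
For Origin --> Destination we have {Origin}⁺ = {CarrierID, Destination, Origin, Weight}; {Origin} is not a superkey, so BCNF fails.
Because {Destination} is non-prime and the left side of Origin --> Destination is not a superkey, the relation is not in 3NF.
No non-prime attribute depends on a proper subset of any candidate key, so 2NF holds.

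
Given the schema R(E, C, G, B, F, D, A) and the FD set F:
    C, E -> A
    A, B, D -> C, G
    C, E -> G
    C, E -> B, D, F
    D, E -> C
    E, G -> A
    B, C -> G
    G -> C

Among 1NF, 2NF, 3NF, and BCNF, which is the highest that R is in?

3NF

Candidate keys: {C, E}, {D, E}, {E, G}. Prime attributes: {C, D, E, G}.
A, B, D -> C, G breaks BCNF: {A, B, D}⁺ = {A, B, C, D, G}, so {A, B, D} is not a superkey.
Its right-hand attributes {C, G} are all prime, as are those of every other non-superkey FD — the relation is in 3NF.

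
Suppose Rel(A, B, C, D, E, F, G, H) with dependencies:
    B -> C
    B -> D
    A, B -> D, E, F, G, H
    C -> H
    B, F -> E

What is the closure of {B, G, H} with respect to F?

{B, C, D, G, H}

Start with {B, G, H}.
B -> C applies; add {C} → now {B, C, G, H}.
B -> D applies; add {D} → now {B, C, D, G, H}.
No further FD applies.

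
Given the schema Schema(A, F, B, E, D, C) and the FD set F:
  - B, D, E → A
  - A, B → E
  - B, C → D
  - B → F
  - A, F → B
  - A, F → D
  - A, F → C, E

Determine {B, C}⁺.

Start with {B, C}.
B, C → D applies; add {D} → now {B, C, D}.
B → F applies; add {F} → now {B, C, D, F}.
No further FD applies.

{B, C, D, F}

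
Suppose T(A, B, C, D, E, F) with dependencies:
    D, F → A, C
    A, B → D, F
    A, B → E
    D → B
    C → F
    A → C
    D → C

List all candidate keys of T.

{A, B}, {D}

{D}⁺ = {A, B, C, D, E, F} — all of the relation — so {D} is a candidate key.
{A, B}⁺ = {A, B, C, D, E, F} — all of the relation — so {A, B} is a candidate key.
These are minimal and exhaustive — every other superkey contains one of them.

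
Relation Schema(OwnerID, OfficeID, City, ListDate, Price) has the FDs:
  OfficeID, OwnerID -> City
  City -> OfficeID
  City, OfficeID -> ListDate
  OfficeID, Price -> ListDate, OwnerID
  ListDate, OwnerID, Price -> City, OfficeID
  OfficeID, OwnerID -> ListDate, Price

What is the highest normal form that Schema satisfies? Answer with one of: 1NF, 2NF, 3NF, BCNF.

Candidate keys: {City, OwnerID}, {City, Price}, {ListDate, OwnerID, Price}, {OfficeID, OwnerID}, {OfficeID, Price}. Prime attributes: {City, ListDate, OfficeID, OwnerID, Price}.
City -> OfficeID breaks BCNF: {City}⁺ = {City, ListDate, OfficeID}, so {City} is not a superkey.
But every attribute on its right side ({OfficeID}) is prime, and the same holds for every other non-superkey FD, so 3NF still holds.

3NF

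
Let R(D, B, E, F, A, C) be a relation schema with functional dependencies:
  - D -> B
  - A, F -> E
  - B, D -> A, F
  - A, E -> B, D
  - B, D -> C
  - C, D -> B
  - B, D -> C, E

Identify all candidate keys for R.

{D} is a candidate key since {D}⁺ = {A, B, C, D, E, F} covers every attribute.
{A, E} is a candidate key since {A, E}⁺ = {A, B, C, D, E, F} covers every attribute.
{A, F} is a candidate key since {A, F}⁺ = {A, B, C, D, E, F} covers every attribute.
These are minimal and exhaustive — every other superkey contains one of them.

{A, E}, {A, F}, {D}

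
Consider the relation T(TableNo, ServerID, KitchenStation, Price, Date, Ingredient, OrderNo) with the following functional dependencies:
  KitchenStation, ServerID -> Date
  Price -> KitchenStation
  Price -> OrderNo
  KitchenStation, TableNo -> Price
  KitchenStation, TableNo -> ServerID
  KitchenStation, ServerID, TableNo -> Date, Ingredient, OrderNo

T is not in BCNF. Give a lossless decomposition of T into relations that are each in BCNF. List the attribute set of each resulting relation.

{Date, KitchenStation, ServerID}; {Ingredient, Price, ServerID, TableNo}; {KitchenStation, OrderNo, Price}

Candidate keys of the original relation: {KitchenStation, TableNo}, {Price, TableNo}.
In {Date, Ingredient, KitchenStation, OrderNo, Price, ServerID, TableNo}, {KitchenStation, ServerID} is not a superkey ({KitchenStation, ServerID}⁺ restricted to this set is {Date, KitchenStation, ServerID}), so split on KitchenStation, ServerID -> Date into {Date, KitchenStation, ServerID} and {Ingredient, KitchenStation, OrderNo, Price, ServerID, TableNo}.
{Date, KitchenStation, ServerID} is in BCNF.
In {Ingredient, KitchenStation, OrderNo, Price, ServerID, TableNo}, {Price} is not a superkey ({Price}⁺ restricted to this set is {KitchenStation, OrderNo, Price}), so split on Price -> KitchenStation, OrderNo into {KitchenStation, OrderNo, Price} and {Ingredient, Price, ServerID, TableNo}.
{KitchenStation, OrderNo, Price} is in BCNF.
{Ingredient, Price, ServerID, TableNo} is in BCNF.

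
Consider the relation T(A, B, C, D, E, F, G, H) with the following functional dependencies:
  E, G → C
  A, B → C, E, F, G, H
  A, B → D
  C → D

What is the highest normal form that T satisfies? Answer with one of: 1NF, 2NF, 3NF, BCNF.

2NF

Candidate key: {A, B}. Prime attributes: {A, B}.
E, G → C: {E, G}⁺ = {C, D, E, G}, which is not all of the attributes, so the left side is not a superkey — BCNF is violated.
E, G → C determines the non-prime attribute {C} from a non-superkey — 3NF is violated.
No proper subset of a key has a non-prime attribute in its closure, so there is no partial dependency; 2NF holds.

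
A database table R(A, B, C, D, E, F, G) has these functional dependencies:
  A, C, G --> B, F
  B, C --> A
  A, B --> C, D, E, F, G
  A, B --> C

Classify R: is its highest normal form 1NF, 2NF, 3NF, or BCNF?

Candidate keys: {A, B}, {A, C, G}, {B, C}. Prime attributes: {A, B, C, G}.
Every FD has a superkey on the left, so the relation is in BCNF.

BCNF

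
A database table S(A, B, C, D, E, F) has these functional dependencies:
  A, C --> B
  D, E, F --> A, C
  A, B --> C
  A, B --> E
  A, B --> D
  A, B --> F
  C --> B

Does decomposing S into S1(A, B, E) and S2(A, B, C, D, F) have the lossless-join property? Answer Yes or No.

Yes

Common attributes: {A, B}; their closure is {A, B, C, D, E, F}.
Since S1 ⊆ {A, B, C, D, E, F}, the intersection is a superkey of S1; the decomposition is lossless.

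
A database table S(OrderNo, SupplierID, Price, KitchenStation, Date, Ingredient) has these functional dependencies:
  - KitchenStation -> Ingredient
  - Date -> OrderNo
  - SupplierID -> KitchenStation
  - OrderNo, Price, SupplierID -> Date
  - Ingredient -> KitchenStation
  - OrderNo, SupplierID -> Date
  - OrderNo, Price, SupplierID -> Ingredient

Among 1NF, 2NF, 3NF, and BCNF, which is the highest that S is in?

Candidate keys: {Date, Price, SupplierID}, {OrderNo, Price, SupplierID}. Prime attributes: {Date, OrderNo, Price, SupplierID}.
KitchenStation -> Ingredient breaks BCNF: {KitchenStation}⁺ = {Ingredient, KitchenStation}, so {KitchenStation} is not a superkey.
KitchenStation -> Ingredient has non-prime {Ingredient} on the right and a non-superkey on the left, so 3NF fails.
The proper key subset {SupplierID} of {Date, Price, SupplierID} determines non-prime {Ingredient, KitchenStation}, so the relation is not even in 2NF.

1NF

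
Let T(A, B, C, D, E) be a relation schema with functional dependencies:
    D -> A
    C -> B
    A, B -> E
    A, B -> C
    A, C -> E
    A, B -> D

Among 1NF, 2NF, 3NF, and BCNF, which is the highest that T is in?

Candidate keys: {A, B}, {A, C}, {B, D}, {C, D}. Prime attributes: {A, B, C, D}.
D -> A breaks BCNF: {D}⁺ = {A, D}, so {D} is not a superkey.
But every attribute on its right side ({A}) is prime, and the same holds for every other non-superkey FD, so 3NF still holds.

3NF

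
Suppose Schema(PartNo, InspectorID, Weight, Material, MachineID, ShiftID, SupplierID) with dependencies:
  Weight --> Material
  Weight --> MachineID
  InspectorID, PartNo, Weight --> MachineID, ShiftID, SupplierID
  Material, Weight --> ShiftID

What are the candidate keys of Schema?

{InspectorID, PartNo, Weight}

No FD produces {InspectorID, PartNo, Weight}, so they must be in every candidate key.
{InspectorID, PartNo, Weight}⁺ = {InspectorID, MachineID, Material, PartNo, ShiftID, SupplierID, Weight}, which is every attribute, so {InspectorID, PartNo, Weight} is a candidate key.
No other minimal set has full closure, so this is the only candidate key.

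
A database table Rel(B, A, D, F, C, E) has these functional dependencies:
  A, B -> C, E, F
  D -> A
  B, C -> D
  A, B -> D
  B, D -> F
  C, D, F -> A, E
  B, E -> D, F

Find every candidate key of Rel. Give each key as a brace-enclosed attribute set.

{A, B}, {B, C}, {B, D}, {B, E}

Attributes never on any right-hand side: {B} — every candidate key must contain it.
{A, B} is a candidate key since {A, B}⁺ = {A, B, C, D, E, F} covers every attribute.
{B, C} is a candidate key since {B, C}⁺ = {A, B, C, D, E, F} covers every attribute.
{B, D} is a candidate key since {B, D}⁺ = {A, B, C, D, E, F} covers every attribute.
{B, E} is a candidate key since {B, E}⁺ = {A, B, C, D, E, F} covers every attribute.
No proper subset of any of these is a key, and no other minimal superkey exists.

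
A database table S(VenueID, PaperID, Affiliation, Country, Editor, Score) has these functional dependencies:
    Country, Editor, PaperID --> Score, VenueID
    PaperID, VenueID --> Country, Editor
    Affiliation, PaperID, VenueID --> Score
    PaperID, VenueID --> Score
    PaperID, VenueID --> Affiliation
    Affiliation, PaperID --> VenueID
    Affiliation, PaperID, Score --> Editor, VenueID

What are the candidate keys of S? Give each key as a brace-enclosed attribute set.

{Affiliation, PaperID}, {Country, Editor, PaperID}, {PaperID, VenueID}

No FD produces {PaperID}, so it must be in every candidate key.
Closure of {Affiliation, PaperID} is {Affiliation, Country, Editor, PaperID, Score, VenueID}, the whole schema; {Affiliation, PaperID} is a candidate key.
Closure of {PaperID, VenueID} is {Affiliation, Country, Editor, PaperID, Score, VenueID}, the whole schema; {PaperID, VenueID} is a candidate key.
Closure of {Country, Editor, PaperID} is {Affiliation, Country, Editor, PaperID, Score, VenueID}, the whole schema; {Country, Editor, PaperID} is a candidate key.
These are minimal and exhaustive — every other superkey contains one of them.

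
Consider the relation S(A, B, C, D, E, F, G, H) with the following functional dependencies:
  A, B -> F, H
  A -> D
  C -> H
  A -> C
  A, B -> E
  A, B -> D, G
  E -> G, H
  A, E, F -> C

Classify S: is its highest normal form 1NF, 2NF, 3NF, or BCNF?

1NF

Candidate key: {A, B}. Prime attributes: {A, B}.
A -> D breaks BCNF: {A}⁺ = {A, C, D, H}, so {A} is not a superkey.
Because {D} is non-prime and the left side of A -> D is not a superkey, the relation is not in 3NF.
Since {A} ⊂ {A, B} and {A}⁺ ⊇ {C, D, H} with {C, D, H} non-prime, there is a partial dependency; 2NF fails.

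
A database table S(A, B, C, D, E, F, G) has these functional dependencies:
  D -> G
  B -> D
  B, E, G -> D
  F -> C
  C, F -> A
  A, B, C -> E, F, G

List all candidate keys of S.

{B} never appears on the right of any FD, so every key must include it.
{B, F}⁺ = {A, B, C, D, E, F, G} — all of the relation — so {B, F} is a candidate key.
{A, B, C}⁺ = {A, B, C, D, E, F, G} — all of the relation — so {A, B, C} is a candidate key.
Any other superkey properly contains one of these, so there are no further candidate keys.

{A, B, C}, {B, F}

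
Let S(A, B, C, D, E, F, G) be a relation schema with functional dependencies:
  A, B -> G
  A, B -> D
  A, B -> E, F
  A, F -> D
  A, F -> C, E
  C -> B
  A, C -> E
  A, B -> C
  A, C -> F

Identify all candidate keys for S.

Attributes never on any right-hand side: {A} — every candidate key must contain it.
Closure of {A, B} is {A, B, C, D, E, F, G}, the whole schema; {A, B} is a candidate key.
Closure of {A, C} is {A, B, C, D, E, F, G}, the whole schema; {A, C} is a candidate key.
Closure of {A, F} is {A, B, C, D, E, F, G}, the whole schema; {A, F} is a candidate key.
No proper subset of any of these is a key, and no other minimal superkey exists.

{A, B}, {A, C}, {A, F}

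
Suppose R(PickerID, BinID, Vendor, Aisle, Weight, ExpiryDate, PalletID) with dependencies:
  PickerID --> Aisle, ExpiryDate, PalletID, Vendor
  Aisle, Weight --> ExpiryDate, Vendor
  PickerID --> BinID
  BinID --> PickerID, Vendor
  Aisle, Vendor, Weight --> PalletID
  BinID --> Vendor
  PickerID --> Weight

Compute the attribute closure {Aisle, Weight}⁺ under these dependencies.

Start with {Aisle, Weight}.
Aisle, Weight --> ExpiryDate, Vendor applies; add {ExpiryDate, Vendor} → now {Aisle, ExpiryDate, Vendor, Weight}.
Aisle, Vendor, Weight --> PalletID applies; add {PalletID} → now {Aisle, ExpiryDate, PalletID, Vendor, Weight}.
No further FD applies.

{Aisle, ExpiryDate, PalletID, Vendor, Weight}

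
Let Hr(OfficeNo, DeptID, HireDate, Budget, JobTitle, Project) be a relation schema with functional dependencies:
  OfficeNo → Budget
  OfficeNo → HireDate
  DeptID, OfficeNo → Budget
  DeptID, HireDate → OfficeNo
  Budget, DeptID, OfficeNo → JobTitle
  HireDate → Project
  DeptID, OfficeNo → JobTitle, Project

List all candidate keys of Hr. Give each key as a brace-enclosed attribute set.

No FD produces {DeptID}, so it must be in every candidate key.
{DeptID, HireDate}⁺ = {Budget, DeptID, HireDate, JobTitle, OfficeNo, Project}, which is every attribute, so {DeptID, HireDate} is a candidate key.
{DeptID, OfficeNo}⁺ = {Budget, DeptID, HireDate, JobTitle, OfficeNo, Project}, which is every attribute, so {DeptID, OfficeNo} is a candidate key.
These are minimal and exhaustive — every other superkey contains one of them.

{DeptID, HireDate}, {DeptID, OfficeNo}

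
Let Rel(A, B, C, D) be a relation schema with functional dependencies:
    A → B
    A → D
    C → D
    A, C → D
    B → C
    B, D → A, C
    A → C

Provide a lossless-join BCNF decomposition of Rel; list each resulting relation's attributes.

Candidate keys of the original relation: {A}, {B}.
{A, B, C, D}: {C} determines {C, D} here but is not a superkey — split on C → D, giving {C, D} and {A, B, C}.
{C, D}: every determinant is a superkey — BCNF.
{A, B, C}: every determinant is a superkey — BCNF.

{A, B, C}; {C, D}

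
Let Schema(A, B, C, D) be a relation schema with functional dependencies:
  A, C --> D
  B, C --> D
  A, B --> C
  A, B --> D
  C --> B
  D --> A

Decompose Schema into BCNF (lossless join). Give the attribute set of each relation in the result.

{A, D}; {B, C, D}

Candidate keys of the original relation: {A, B}, {B, D}, {C}.
Within {A, B, C, D}: {D}⁺ ∩ {A, B, C, D} = {A, D}, not the whole set, so D --> A violates BCNF; decompose into {A, D} and {B, C, D}.
{A, D}: every determinant is a superkey — BCNF.
{B, C, D}: every determinant is a superkey — BCNF.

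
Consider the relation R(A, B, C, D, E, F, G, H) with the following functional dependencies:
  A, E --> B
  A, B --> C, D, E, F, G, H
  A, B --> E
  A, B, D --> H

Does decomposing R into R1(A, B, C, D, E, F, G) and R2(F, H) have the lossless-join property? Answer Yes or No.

No

The shared attributes are {F} and {F}⁺ = {F}.
Neither R1 nor R2 is contained in that closure, so the decomposition is lossy.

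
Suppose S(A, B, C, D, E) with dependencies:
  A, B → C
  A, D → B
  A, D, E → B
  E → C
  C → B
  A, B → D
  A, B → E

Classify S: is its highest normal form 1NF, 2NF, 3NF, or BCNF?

Candidate keys: {A, B}, {A, C}, {A, D}, {A, E}. Prime attributes: {A, B, C, D, E}.
E → C: {E}⁺ = {B, C, E}, which is not all of the attributes, so the left side is not a superkey — BCNF is violated.
Its right-hand attributes {C} are all prime, as are those of every other non-superkey FD — the relation is in 3NF.

3NF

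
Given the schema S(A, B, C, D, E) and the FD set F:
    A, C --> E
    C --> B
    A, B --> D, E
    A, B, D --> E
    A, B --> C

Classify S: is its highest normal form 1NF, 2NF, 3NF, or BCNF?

3NF

Candidate keys: {A, B}, {A, C}. Prime attributes: {A, B, C}.
C --> B breaks BCNF: {C}⁺ = {B, C}, so {C} is not a superkey.
Since {B} ⊆ prime attributes and every other non-superkey FD also has a prime right side, the schema is in 3NF.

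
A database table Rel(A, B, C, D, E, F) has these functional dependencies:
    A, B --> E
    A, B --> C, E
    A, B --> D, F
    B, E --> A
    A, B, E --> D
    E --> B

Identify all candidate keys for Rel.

Closure of {E} is {A, B, C, D, E, F}, the whole schema; {E} is a candidate key.
Closure of {A, B} is {A, B, C, D, E, F}, the whole schema; {A, B} is a candidate key.
No proper subset of any of these is a key, and no other minimal superkey exists.

{A, B}, {E}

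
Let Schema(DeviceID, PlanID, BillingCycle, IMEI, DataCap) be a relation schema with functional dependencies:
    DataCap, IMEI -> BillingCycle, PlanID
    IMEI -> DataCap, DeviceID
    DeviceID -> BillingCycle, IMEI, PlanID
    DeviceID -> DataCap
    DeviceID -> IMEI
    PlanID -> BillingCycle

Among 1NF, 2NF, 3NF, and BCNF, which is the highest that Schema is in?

2NF

Candidate keys: {DeviceID}, {IMEI}. Prime attributes: {DeviceID, IMEI}.
PlanID -> BillingCycle breaks BCNF: {PlanID}⁺ = {BillingCycle, PlanID}, so {PlanID} is not a superkey.
PlanID -> BillingCycle determines the non-prime attribute {BillingCycle} from a non-superkey — 3NF is violated.
All keys have size 1, which rules out partial dependencies — 2NF is satisfied.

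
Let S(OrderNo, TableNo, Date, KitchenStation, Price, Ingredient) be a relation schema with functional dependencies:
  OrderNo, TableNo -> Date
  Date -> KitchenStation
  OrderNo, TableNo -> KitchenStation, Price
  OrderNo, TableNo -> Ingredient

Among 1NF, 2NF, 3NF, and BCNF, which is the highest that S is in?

2NF

Candidate key: {OrderNo, TableNo}. Prime attributes: {OrderNo, TableNo}.
For Date -> KitchenStation we have {Date}⁺ = {Date, KitchenStation}; {Date} is not a superkey, so BCNF fails.
Date -> KitchenStation has non-prime {KitchenStation} on the right and a non-superkey on the left, so 3NF fails.
No proper subset of a key has a non-prime attribute in its closure, so there is no partial dependency; 2NF holds.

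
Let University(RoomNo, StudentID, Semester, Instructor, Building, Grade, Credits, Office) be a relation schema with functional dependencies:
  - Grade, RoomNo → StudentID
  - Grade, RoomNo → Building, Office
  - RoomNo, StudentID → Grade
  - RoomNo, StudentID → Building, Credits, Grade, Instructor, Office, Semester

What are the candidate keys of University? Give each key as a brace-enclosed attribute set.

{Grade, RoomNo}, {RoomNo, StudentID}

{RoomNo} never appears on the right of any FD, so every key must include it.
Closure of {Grade, RoomNo} is {Building, Credits, Grade, Instructor, Office, RoomNo, Semester, StudentID}, the whole schema; {Grade, RoomNo} is a candidate key.
Closure of {RoomNo, StudentID} is {Building, Credits, Grade, Instructor, Office, RoomNo, Semester, StudentID}, the whole schema; {RoomNo, StudentID} is a candidate key.
Any other superkey properly contains one of these, so there are no further candidate keys.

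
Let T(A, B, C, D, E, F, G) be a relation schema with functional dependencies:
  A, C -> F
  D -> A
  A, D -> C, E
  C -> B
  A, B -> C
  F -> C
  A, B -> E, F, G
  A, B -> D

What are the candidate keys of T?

{D}⁺ = {A, B, C, D, E, F, G}, which is every attribute, so {D} is a candidate key.
{A, B}⁺ = {A, B, C, D, E, F, G}, which is every attribute, so {A, B} is a candidate key.
{A, C}⁺ = {A, B, C, D, E, F, G}, which is every attribute, so {A, C} is a candidate key.
{A, F}⁺ = {A, B, C, D, E, F, G}, which is every attribute, so {A, F} is a candidate key.
No proper subset of any of these is a key, and no other minimal superkey exists.

{A, B}, {A, C}, {A, F}, {D}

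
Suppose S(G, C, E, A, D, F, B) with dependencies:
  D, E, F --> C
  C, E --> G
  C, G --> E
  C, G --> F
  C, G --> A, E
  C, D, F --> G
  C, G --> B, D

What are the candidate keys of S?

{C, D, F}, {C, E}, {C, G}, {D, E, F}

{C, E} is a candidate key since {C, E}⁺ = {A, B, C, D, E, F, G} covers every attribute.
{C, G} is a candidate key since {C, G}⁺ = {A, B, C, D, E, F, G} covers every attribute.
{C, D, F} is a candidate key since {C, D, F}⁺ = {A, B, C, D, E, F, G} covers every attribute.
{D, E, F} is a candidate key since {D, E, F}⁺ = {A, B, C, D, E, F, G} covers every attribute.
No proper subset of any of these is a key, and no other minimal superkey exists.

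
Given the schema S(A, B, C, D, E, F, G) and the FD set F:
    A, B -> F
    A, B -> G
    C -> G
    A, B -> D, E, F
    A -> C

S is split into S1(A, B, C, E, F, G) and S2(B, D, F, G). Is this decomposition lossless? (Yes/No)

The shared attributes are {B, F, G} and {B, F, G}⁺ = {B, F, G}.
S1 ⊄ {B, F, G} and S2 ⊄ {B, F, G}, so the split is lossy.

No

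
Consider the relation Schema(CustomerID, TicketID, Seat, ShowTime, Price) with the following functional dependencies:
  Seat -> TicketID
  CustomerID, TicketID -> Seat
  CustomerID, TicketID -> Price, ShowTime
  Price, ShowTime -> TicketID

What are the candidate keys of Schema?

Attributes never on any right-hand side: {CustomerID} — every candidate key must contain it.
{CustomerID, Seat}⁺ = {CustomerID, Price, Seat, ShowTime, TicketID} — all of the relation — so {CustomerID, Seat} is a candidate key.
{CustomerID, TicketID}⁺ = {CustomerID, Price, Seat, ShowTime, TicketID} — all of the relation — so {CustomerID, TicketID} is a candidate key.
{CustomerID, Price, ShowTime}⁺ = {CustomerID, Price, Seat, ShowTime, TicketID} — all of the relation — so {CustomerID, Price, ShowTime} is a candidate key.
Any other superkey properly contains one of these, so there are no further candidate keys.

{CustomerID, Price, ShowTime}, {CustomerID, Seat}, {CustomerID, TicketID}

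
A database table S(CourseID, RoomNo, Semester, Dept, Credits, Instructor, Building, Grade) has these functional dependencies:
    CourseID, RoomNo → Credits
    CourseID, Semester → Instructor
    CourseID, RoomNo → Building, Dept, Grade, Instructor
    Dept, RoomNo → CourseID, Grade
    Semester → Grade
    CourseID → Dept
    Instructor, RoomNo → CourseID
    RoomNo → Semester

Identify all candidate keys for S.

{RoomNo} never appears on the right of any FD, so every key must include it.
{CourseID, RoomNo}⁺ = {Building, CourseID, Credits, Dept, Grade, Instructor, RoomNo, Semester} — all of the relation — so {CourseID, RoomNo} is a candidate key.
{Dept, RoomNo}⁺ = {Building, CourseID, Credits, Dept, Grade, Instructor, RoomNo, Semester} — all of the relation — so {Dept, RoomNo} is a candidate key.
{Instructor, RoomNo}⁺ = {Building, CourseID, Credits, Dept, Grade, Instructor, RoomNo, Semester} — all of the relation — so {Instructor, RoomNo} is a candidate key.
No proper subset of any of these is a key, and no other minimal superkey exists.

{CourseID, RoomNo}, {Dept, RoomNo}, {Instructor, RoomNo}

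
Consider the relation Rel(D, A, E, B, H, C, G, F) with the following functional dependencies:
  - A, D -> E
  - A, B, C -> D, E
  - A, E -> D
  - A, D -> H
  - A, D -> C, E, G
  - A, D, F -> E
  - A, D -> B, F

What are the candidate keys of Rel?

{A} never appears on the right of any FD, so every key must include it.
{A, D}⁺ = {A, B, C, D, E, F, G, H} — all of the relation — so {A, D} is a candidate key.
{A, E}⁺ = {A, B, C, D, E, F, G, H} — all of the relation — so {A, E} is a candidate key.
{A, B, C}⁺ = {A, B, C, D, E, F, G, H} — all of the relation — so {A, B, C} is a candidate key.
These are minimal and exhaustive — every other superkey contains one of them.

{A, B, C}, {A, D}, {A, E}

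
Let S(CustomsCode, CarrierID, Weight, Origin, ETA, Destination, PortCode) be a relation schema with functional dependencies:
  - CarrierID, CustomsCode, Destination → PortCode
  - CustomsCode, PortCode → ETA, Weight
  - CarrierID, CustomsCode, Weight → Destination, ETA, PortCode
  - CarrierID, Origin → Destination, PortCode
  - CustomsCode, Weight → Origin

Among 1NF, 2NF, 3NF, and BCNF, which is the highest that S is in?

Candidate keys: {CarrierID, CustomsCode, Destination}, {CarrierID, CustomsCode, Origin}, {CarrierID, CustomsCode, PortCode}, {CarrierID, CustomsCode, Weight}. Prime attributes: {CarrierID, CustomsCode, Destination, Origin, PortCode, Weight}.
For CustomsCode, PortCode → ETA, Weight we have {CustomsCode, PortCode}⁺ = {CustomsCode, ETA, Origin, PortCode, Weight}; {CustomsCode, PortCode} is not a superkey, so BCNF fails.
Because {ETA} is non-prime and the left side of CustomsCode, PortCode → ETA, Weight is not a superkey, the relation is not in 3NF.
Since {CustomsCode, PortCode} ⊂ {CarrierID, CustomsCode, PortCode} and {CustomsCode, PortCode}⁺ ⊇ {ETA} with {ETA} non-prime, there is a partial dependency; 2NF fails.

1NF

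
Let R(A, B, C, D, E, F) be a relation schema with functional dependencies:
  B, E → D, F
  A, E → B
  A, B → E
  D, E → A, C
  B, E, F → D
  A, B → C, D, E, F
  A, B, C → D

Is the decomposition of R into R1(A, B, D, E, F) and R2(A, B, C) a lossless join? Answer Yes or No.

R1 ∩ R2 = {A, B}; its closure under F is {A, B, C, D, E, F}.
This includes all of R1, so the common attributes are a superkey of R1 — the join is lossless.

Yes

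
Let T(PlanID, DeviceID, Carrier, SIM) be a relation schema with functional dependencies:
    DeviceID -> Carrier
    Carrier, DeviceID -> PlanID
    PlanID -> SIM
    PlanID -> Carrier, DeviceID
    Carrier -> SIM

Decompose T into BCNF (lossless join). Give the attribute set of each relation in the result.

Candidate keys of the original relation: {DeviceID}, {PlanID}.
{Carrier, DeviceID, PlanID, SIM}: {Carrier} determines {Carrier, SIM} here but is not a superkey — split on Carrier -> SIM, giving {Carrier, SIM} and {Carrier, DeviceID, PlanID}.
{Carrier, SIM} is in BCNF.
{Carrier, DeviceID, PlanID} is in BCNF.

{Carrier, DeviceID, PlanID}; {Carrier, SIM}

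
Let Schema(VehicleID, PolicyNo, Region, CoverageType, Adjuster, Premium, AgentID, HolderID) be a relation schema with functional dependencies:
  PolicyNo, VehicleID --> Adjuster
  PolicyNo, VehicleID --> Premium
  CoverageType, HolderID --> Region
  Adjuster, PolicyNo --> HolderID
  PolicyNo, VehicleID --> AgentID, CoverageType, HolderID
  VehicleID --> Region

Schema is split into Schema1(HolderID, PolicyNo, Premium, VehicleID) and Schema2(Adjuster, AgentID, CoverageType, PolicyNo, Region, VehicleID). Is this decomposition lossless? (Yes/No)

Yes

Schema1 ∩ Schema2 = {PolicyNo, VehicleID}; its closure under F is {Adjuster, AgentID, CoverageType, HolderID, PolicyNo, Premium, Region, VehicleID}.
Schema1 is contained in that closure, so Schema1 ∩ Schema2 --> Schema1 holds and the join is lossless.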